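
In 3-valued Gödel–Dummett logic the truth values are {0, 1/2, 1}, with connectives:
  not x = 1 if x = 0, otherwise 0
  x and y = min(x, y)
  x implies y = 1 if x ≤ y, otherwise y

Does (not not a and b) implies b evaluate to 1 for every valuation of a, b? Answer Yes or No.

a = 0, b = 0 ↦ 1
a = 0, b = 1/2 ↦ 1
a = 0, b = 1 ↦ 1
a = 1/2, b = 0 ↦ 1
a = 1/2, b = 1/2 ↦ 1
a = 1/2, b = 1 ↦ 1
a = 1, b = 0 ↦ 1
a = 1, b = 1/2 ↦ 1
a = 1, b = 1 ↦ 1
Every assignment gives a value ≥ 1.

Yes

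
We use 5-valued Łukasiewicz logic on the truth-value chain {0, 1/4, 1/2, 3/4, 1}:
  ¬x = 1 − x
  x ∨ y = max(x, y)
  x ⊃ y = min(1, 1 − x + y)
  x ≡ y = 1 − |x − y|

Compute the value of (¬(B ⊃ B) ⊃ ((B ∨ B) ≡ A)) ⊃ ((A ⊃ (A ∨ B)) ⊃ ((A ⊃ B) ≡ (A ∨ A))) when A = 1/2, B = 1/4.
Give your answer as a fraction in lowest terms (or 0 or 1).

B ⊃ B = 1/4 ⊃ 1/4 = 1
¬(B ⊃ B) = ¬1 = 0
B ∨ B = 1/4 ∨ 1/4 = 1/4
(B ∨ B) ≡ A = 1/4 ≡ 1/2 = 3/4
¬(B ⊃ B) ⊃ ((B ∨ B) ≡ A) = 0 ⊃ 3/4 = 1
A ∨ B = 1/2 ∨ 1/4 = 1/2
A ⊃ (A ∨ B) = 1/2 ⊃ 1/2 = 1
A ⊃ B = 1/2 ⊃ 1/4 = 3/4
A ∨ A = 1/2 ∨ 1/2 = 1/2
(A ⊃ B) ≡ (A ∨ A) = 3/4 ≡ 1/2 = 3/4
(A ⊃ (A ∨ B)) ⊃ ((A ⊃ B) ≡ (A ∨ A)) = 1 ⊃ 3/4 = 3/4
(¬(B ⊃ B) ⊃ ((B ∨ B) ≡ A)) ⊃ ((A ⊃ (A ∨ B)) ⊃ ((A ⊃ B) ≡ (A ∨ A))) = 1 ⊃ 3/4 = 3/4

3/4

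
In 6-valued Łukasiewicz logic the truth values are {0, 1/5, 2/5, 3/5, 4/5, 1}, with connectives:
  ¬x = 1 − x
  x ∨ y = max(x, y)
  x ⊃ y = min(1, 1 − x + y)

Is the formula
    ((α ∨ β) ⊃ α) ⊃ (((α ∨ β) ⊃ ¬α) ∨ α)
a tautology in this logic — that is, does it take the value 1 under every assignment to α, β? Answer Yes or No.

Counterexample: take α = 3/5, β = 0.
α ∨ β = 3/5 ∨ 0 = 3/5
(α ∨ β) ⊃ α = 3/5 ⊃ 3/5 = 1
α ∨ β = 3/5 ∨ 0 = 3/5
¬α = ¬3/5 = 2/5
(α ∨ β) ⊃ ¬α = 3/5 ⊃ 2/5 = 4/5
((α ∨ β) ⊃ ¬α) ∨ α = 4/5 ∨ 3/5 = 4/5
((α ∨ β) ⊃ α) ⊃ (((α ∨ β) ⊃ ¬α) ∨ α) = 1 ⊃ 4/5 = 4/5
This gives 4/5 ≠ 1.

No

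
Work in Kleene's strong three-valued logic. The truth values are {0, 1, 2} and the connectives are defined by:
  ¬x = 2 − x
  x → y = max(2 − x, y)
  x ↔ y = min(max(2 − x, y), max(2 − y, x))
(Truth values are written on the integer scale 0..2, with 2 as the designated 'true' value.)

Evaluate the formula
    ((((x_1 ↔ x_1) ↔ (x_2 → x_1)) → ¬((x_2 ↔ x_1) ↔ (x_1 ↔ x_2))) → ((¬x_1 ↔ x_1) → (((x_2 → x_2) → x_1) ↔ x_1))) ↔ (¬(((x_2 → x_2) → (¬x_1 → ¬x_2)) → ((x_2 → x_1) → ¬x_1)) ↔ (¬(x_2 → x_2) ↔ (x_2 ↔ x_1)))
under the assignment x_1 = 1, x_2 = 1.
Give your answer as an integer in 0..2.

x_1 ↔ x_1 = 1 ↔ 1 = 1
x_2 → x_1 = 1 → 1 = 1
(x_1 ↔ x_1) ↔ (x_2 → x_1) = 1 ↔ 1 = 1
x_2 ↔ x_1 = 1 ↔ 1 = 1
x_1 ↔ x_2 = 1 ↔ 1 = 1
(x_2 ↔ x_1) ↔ (x_1 ↔ x_2) = 1 ↔ 1 = 1
¬((x_2 ↔ x_1) ↔ (x_1 ↔ x_2)) = ¬1 = 1
((x_1 ↔ x_1) ↔ (x_2 → x_1)) → ¬((x_2 ↔ x_1) ↔ (x_1 ↔ x_2)) = 1 → 1 = 1
¬x_1 = ¬1 = 1
¬x_1 ↔ x_1 = 1 ↔ 1 = 1
x_2 → x_2 = 1 → 1 = 1
(x_2 → x_2) → x_1 = 1 → 1 = 1
((x_2 → x_2) → x_1) ↔ x_1 = 1 ↔ 1 = 1
(¬x_1 ↔ x_1) → (((x_2 → x_2) → x_1) ↔ x_1) = 1 → 1 = 1
(((x_1 ↔ x_1) ↔ (x_2 → x_1)) → ¬((x_2 ↔ x_1) ↔ (x_1 ↔ x_2))) → ((¬x_1 ↔ x_1) → (((x_2 → x_2) → x_1) ↔ x_1)) = 1 → 1 = 1
x_2 → x_2 = 1 → 1 = 1
¬x_1 = ¬1 = 1
¬x_2 = ¬1 = 1
¬x_1 → ¬x_2 = 1 → 1 = 1
(x_2 → x_2) → (¬x_1 → ¬x_2) = 1 → 1 = 1
x_2 → x_1 = 1 → 1 = 1
¬x_1 = ¬1 = 1
(x_2 → x_1) → ¬x_1 = 1 → 1 = 1
((x_2 → x_2) → (¬x_1 → ¬x_2)) → ((x_2 → x_1) → ¬x_1) = 1 → 1 = 1
¬(((x_2 → x_2) → (¬x_1 → ¬x_2)) → ((x_2 → x_1) → ¬x_1)) = ¬1 = 1
x_2 → x_2 = 1 → 1 = 1
¬(x_2 → x_2) = ¬1 = 1
x_2 ↔ x_1 = 1 ↔ 1 = 1
¬(x_2 → x_2) ↔ (x_2 ↔ x_1) = 1 ↔ 1 = 1
¬(((x_2 → x_2) → (¬x_1 → ¬x_2)) → ((x_2 → x_1) → ¬x_1)) ↔ (¬(x_2 → x_2) ↔ (x_2 ↔ x_1)) = 1 ↔ 1 = 1
((((x_1 ↔ x_1) ↔ (x_2 → x_1)) → ¬((x_2 ↔ x_1) ↔ (x_1 ↔ x_2))) → ((¬x_1 ↔ x_1) → (((x_2 → x_2) → x_1) ↔ x_1))) ↔ (¬(((x_2 → x_2) → (¬x_1 → ¬x_2)) → ((x_2 → x_1) → ¬x_1)) ↔ (¬(x_2 → x_2) ↔ (x_2 ↔ x_1))) = 1 ↔ 1 = 1

1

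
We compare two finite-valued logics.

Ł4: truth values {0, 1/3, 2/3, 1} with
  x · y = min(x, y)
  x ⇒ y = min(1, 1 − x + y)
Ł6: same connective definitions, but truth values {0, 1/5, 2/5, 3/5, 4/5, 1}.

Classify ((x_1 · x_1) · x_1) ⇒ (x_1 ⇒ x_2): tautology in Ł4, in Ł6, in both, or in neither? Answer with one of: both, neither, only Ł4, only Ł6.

neither

In Ł4: at x_1 = 2/3, x_2 = 0 the value is 2/3 — not a tautology.
In Ł6: at x_1 = 3/5, x_2 = 0 the value is 4/5 — not a tautology.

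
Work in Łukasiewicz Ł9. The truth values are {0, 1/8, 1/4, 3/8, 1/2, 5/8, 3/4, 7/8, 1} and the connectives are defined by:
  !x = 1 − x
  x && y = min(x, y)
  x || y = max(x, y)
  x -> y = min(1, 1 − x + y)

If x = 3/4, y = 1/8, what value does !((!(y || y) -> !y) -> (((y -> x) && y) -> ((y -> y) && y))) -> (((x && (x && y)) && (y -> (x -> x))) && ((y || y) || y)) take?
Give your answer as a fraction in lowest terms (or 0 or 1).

1

y || y = 1/8 || 1/8 = 1/8
!(y || y) = !1/8 = 7/8
!y = !1/8 = 7/8
!(y || y) -> !y = 7/8 -> 7/8 = 1
y -> x = 1/8 -> 3/4 = 1
(y -> x) && y = 1 && 1/8 = 1/8
y -> y = 1/8 -> 1/8 = 1
(y -> y) && y = 1 && 1/8 = 1/8
((y -> x) && y) -> ((y -> y) && y) = 1/8 -> 1/8 = 1
(!(y || y) -> !y) -> (((y -> x) && y) -> ((y -> y) && y)) = 1 -> 1 = 1
!((!(y || y) -> !y) -> (((y -> x) && y) -> ((y -> y) && y))) = !1 = 0
x && y = 3/4 && 1/8 = 1/8
x && (x && y) = 3/4 && 1/8 = 1/8
x -> x = 3/4 -> 3/4 = 1
y -> (x -> x) = 1/8 -> 1 = 1
(x && (x && y)) && (y -> (x -> x)) = 1/8 && 1 = 1/8
y || y = 1/8 || 1/8 = 1/8
(y || y) || y = 1/8 || 1/8 = 1/8
((x && (x && y)) && (y -> (x -> x))) && ((y || y) || y) = 1/8 && 1/8 = 1/8
!((!(y || y) -> !y) -> (((y -> x) && y) -> ((y -> y) && y))) -> (((x && (x && y)) && (y -> (x -> x))) && ((y || y) || y)) = 0 -> 1/8 = 1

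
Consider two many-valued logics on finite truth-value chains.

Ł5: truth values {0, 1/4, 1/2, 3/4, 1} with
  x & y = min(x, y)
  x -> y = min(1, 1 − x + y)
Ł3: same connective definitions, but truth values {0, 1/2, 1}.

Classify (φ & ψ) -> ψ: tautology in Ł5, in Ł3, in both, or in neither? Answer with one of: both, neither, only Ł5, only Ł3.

both

In Ł5: every assignment gives 1 — tautology.
In Ł3: every assignment gives 1 — tautology.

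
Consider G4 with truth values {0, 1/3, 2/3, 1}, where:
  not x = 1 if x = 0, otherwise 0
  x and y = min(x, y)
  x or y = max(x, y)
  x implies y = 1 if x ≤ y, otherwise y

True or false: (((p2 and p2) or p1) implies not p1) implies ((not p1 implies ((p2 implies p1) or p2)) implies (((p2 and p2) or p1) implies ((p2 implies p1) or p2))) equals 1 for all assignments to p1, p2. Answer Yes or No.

Yes

p1 = 0, p2 = 0 ↦ 1
p1 = 0, p2 = 1/3 ↦ 1
p1 = 0, p2 = 2/3 ↦ 1
p1 = 0, p2 = 1 ↦ 1
p1 = 1/3, p2 = 0 ↦ 1
p1 = 1/3, p2 = 1/3 ↦ 1
p1 = 1/3, p2 = 2/3 ↦ 1
p1 = 1/3, p2 = 1 ↦ 1
p1 = 2/3, p2 = 0 ↦ 1
p1 = 2/3, p2 = 1/3 ↦ 1
p1 = 2/3, p2 = 2/3 ↦ 1
p1 = 2/3, p2 = 1 ↦ 1
p1 = 1, p2 = 0 ↦ 1
p1 = 1, p2 = 1/3 ↦ 1
p1 = 1, p2 = 2/3 ↦ 1
p1 = 1, p2 = 1 ↦ 1
Every assignment gives a value ≥ 1.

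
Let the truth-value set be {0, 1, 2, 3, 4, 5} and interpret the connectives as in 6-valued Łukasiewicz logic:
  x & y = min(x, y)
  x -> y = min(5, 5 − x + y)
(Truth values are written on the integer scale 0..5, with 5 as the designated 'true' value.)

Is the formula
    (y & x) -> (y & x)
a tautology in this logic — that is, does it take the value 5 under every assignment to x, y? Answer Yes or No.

Yes

At x = 1, y = 3, for instance:
y & x = 3 & 1 = 1
(y & x) -> (y & x) = 1 -> 1 = 5
and checking the remaining 35 assignments likewise gives ≥ 5 in every case.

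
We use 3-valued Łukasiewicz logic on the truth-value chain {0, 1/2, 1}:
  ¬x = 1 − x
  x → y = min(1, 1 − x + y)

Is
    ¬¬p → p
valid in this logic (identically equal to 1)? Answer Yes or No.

p = 0 ↦ 1
p = 1/2 ↦ 1
p = 1 ↦ 1
Every assignment gives a value ≥ 1.

Yes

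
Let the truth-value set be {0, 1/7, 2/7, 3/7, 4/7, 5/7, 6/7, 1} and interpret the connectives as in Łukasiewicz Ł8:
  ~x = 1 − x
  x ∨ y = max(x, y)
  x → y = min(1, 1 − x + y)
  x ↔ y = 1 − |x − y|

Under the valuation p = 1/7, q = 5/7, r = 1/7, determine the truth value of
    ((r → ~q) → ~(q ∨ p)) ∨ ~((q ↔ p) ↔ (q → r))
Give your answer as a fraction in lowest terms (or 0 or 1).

~q = ~5/7 = 2/7
r → ~q = 1/7 → 2/7 = 1
q ∨ p = 5/7 ∨ 1/7 = 5/7
~(q ∨ p) = ~5/7 = 2/7
(r → ~q) → ~(q ∨ p) = 1 → 2/7 = 2/7
q ↔ p = 5/7 ↔ 1/7 = 3/7
q → r = 5/7 → 1/7 = 3/7
(q ↔ p) ↔ (q → r) = 3/7 ↔ 3/7 = 1
~((q ↔ p) ↔ (q → r)) = ~1 = 0
((r → ~q) → ~(q ∨ p)) ∨ ~((q ↔ p) ↔ (q → r)) = 2/7 ∨ 0 = 2/7

2/7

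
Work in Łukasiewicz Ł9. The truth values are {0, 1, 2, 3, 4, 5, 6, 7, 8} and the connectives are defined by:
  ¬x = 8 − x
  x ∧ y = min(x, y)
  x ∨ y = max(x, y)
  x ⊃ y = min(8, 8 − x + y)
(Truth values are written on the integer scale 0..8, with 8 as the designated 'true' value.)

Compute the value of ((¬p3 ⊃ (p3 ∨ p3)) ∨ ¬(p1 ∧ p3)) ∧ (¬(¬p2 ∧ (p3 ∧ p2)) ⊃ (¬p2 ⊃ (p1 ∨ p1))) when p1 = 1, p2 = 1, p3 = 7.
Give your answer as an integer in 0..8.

3

¬p3 = ¬7 = 1
p3 ∨ p3 = 7 ∨ 7 = 7
¬p3 ⊃ (p3 ∨ p3) = 1 ⊃ 7 = 8
p1 ∧ p3 = 1 ∧ 7 = 1
¬(p1 ∧ p3) = ¬1 = 7
(¬p3 ⊃ (p3 ∨ p3)) ∨ ¬(p1 ∧ p3) = 8 ∨ 7 = 8
¬p2 = ¬1 = 7
p3 ∧ p2 = 7 ∧ 1 = 1
¬p2 ∧ (p3 ∧ p2) = 7 ∧ 1 = 1
¬(¬p2 ∧ (p3 ∧ p2)) = ¬1 = 7
¬p2 = ¬1 = 7
p1 ∨ p1 = 1 ∨ 1 = 1
¬p2 ⊃ (p1 ∨ p1) = 7 ⊃ 1 = 2
¬(¬p2 ∧ (p3 ∧ p2)) ⊃ (¬p2 ⊃ (p1 ∨ p1)) = 7 ⊃ 2 = 3
((¬p3 ⊃ (p3 ∨ p3)) ∨ ¬(p1 ∧ p3)) ∧ (¬(¬p2 ∧ (p3 ∧ p2)) ⊃ (¬p2 ⊃ (p1 ∨ p1))) = 8 ∧ 3 = 3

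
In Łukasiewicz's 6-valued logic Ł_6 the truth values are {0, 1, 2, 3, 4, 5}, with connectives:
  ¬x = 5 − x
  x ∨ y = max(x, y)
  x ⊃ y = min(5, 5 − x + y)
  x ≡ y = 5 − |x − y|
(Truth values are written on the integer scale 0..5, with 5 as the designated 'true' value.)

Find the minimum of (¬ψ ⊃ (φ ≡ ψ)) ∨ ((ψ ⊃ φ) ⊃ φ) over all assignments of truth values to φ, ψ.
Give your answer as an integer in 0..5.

3

Take φ = 2, ψ = 0:
¬ψ = ¬0 = 5
φ ≡ ψ = 2 ≡ 0 = 3
¬ψ ⊃ (φ ≡ ψ) = 5 ⊃ 3 = 3
ψ ⊃ φ = 0 ⊃ 2 = 5
(ψ ⊃ φ) ⊃ φ = 5 ⊃ 2 = 2
(¬ψ ⊃ (φ ≡ ψ)) ∨ ((ψ ⊃ φ) ⊃ φ) = 3 ∨ 2 = 3
No assignment yields a value below 3, so this is the minimum.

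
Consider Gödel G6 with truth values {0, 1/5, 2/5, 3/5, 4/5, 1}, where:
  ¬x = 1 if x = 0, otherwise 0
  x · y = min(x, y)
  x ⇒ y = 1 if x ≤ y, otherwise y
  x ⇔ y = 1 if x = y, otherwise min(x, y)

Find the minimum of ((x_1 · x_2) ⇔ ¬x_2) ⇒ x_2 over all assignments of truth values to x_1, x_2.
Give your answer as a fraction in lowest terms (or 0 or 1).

Take x_1 = 0, x_2 = 1/5:
x_1 · x_2 = 0 · 1/5 = 0
¬x_2 = ¬1/5 = 0
(x_1 · x_2) ⇔ ¬x_2 = 0 ⇔ 0 = 1
((x_1 · x_2) ⇔ ¬x_2) ⇒ x_2 = 1 ⇒ 1/5 = 1/5
No assignment yields a value below 1/5, so this is the minimum.

1/5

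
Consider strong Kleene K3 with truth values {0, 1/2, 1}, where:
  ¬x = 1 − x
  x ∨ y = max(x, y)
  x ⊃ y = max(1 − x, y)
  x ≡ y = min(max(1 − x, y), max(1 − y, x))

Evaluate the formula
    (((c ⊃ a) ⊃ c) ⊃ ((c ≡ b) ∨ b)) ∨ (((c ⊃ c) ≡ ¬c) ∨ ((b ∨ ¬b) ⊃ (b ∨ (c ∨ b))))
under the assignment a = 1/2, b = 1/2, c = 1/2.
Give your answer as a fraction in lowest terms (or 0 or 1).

c ⊃ a = 1/2 ⊃ 1/2 = 1/2
(c ⊃ a) ⊃ c = 1/2 ⊃ 1/2 = 1/2
c ≡ b = 1/2 ≡ 1/2 = 1/2
(c ≡ b) ∨ b = 1/2 ∨ 1/2 = 1/2
((c ⊃ a) ⊃ c) ⊃ ((c ≡ b) ∨ b) = 1/2 ⊃ 1/2 = 1/2
c ⊃ c = 1/2 ⊃ 1/2 = 1/2
¬c = ¬1/2 = 1/2
(c ⊃ c) ≡ ¬c = 1/2 ≡ 1/2 = 1/2
¬b = ¬1/2 = 1/2
b ∨ ¬b = 1/2 ∨ 1/2 = 1/2
c ∨ b = 1/2 ∨ 1/2 = 1/2
b ∨ (c ∨ b) = 1/2 ∨ 1/2 = 1/2
(b ∨ ¬b) ⊃ (b ∨ (c ∨ b)) = 1/2 ⊃ 1/2 = 1/2
((c ⊃ c) ≡ ¬c) ∨ ((b ∨ ¬b) ⊃ (b ∨ (c ∨ b))) = 1/2 ∨ 1/2 = 1/2
(((c ⊃ a) ⊃ c) ⊃ ((c ≡ b) ∨ b)) ∨ (((c ⊃ c) ≡ ¬c) ∨ ((b ∨ ¬b) ⊃ (b ∨ (c ∨ b)))) = 1/2 ∨ 1/2 = 1/2

1/2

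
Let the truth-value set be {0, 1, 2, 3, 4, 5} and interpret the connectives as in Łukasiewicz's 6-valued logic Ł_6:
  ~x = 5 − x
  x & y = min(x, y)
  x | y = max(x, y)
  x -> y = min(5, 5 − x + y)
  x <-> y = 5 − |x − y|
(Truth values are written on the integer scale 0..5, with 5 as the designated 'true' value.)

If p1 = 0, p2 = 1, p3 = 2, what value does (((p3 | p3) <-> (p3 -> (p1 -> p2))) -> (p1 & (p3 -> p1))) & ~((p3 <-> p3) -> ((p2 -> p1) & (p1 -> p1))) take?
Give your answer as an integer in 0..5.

p3 | p3 = 2 | 2 = 2
p1 -> p2 = 0 -> 1 = 5
p3 -> (p1 -> p2) = 2 -> 5 = 5
(p3 | p3) <-> (p3 -> (p1 -> p2)) = 2 <-> 5 = 2
p3 -> p1 = 2 -> 0 = 3
p1 & (p3 -> p1) = 0 & 3 = 0
((p3 | p3) <-> (p3 -> (p1 -> p2))) -> (p1 & (p3 -> p1)) = 2 -> 0 = 3
p3 <-> p3 = 2 <-> 2 = 5
p2 -> p1 = 1 -> 0 = 4
p1 -> p1 = 0 -> 0 = 5
(p2 -> p1) & (p1 -> p1) = 4 & 5 = 4
(p3 <-> p3) -> ((p2 -> p1) & (p1 -> p1)) = 5 -> 4 = 4
~((p3 <-> p3) -> ((p2 -> p1) & (p1 -> p1))) = ~4 = 1
(((p3 | p3) <-> (p3 -> (p1 -> p2))) -> (p1 & (p3 -> p1))) & ~((p3 <-> p3) -> ((p2 -> p1) & (p1 -> p1))) = 3 & 1 = 1

1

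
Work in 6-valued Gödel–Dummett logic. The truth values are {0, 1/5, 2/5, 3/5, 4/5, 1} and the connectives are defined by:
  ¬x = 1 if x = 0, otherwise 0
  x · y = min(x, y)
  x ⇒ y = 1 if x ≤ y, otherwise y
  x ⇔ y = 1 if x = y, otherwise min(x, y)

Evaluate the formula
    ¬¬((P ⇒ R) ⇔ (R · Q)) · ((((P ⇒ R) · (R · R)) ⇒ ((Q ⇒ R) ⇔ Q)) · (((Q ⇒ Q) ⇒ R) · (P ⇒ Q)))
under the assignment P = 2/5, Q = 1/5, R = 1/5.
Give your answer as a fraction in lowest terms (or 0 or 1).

P ⇒ R = 2/5 ⇒ 1/5 = 1/5
R · Q = 1/5 · 1/5 = 1/5
(P ⇒ R) ⇔ (R · Q) = 1/5 ⇔ 1/5 = 1
¬((P ⇒ R) ⇔ (R · Q)) = ¬1 = 0
¬¬((P ⇒ R) ⇔ (R · Q)) = ¬0 = 1
P ⇒ R = 2/5 ⇒ 1/5 = 1/5
R · R = 1/5 · 1/5 = 1/5
(P ⇒ R) · (R · R) = 1/5 · 1/5 = 1/5
Q ⇒ R = 1/5 ⇒ 1/5 = 1
(Q ⇒ R) ⇔ Q = 1 ⇔ 1/5 = 1/5
((P ⇒ R) · (R · R)) ⇒ ((Q ⇒ R) ⇔ Q) = 1/5 ⇒ 1/5 = 1
Q ⇒ Q = 1/5 ⇒ 1/5 = 1
(Q ⇒ Q) ⇒ R = 1 ⇒ 1/5 = 1/5
P ⇒ Q = 2/5 ⇒ 1/5 = 1/5
((Q ⇒ Q) ⇒ R) · (P ⇒ Q) = 1/5 · 1/5 = 1/5
(((P ⇒ R) · (R · R)) ⇒ ((Q ⇒ R) ⇔ Q)) · (((Q ⇒ Q) ⇒ R) · (P ⇒ Q)) = 1 · 1/5 = 1/5
¬¬((P ⇒ R) ⇔ (R · Q)) · ((((P ⇒ R) · (R · R)) ⇒ ((Q ⇒ R) ⇔ Q)) · (((Q ⇒ Q) ⇒ R) · (P ⇒ Q))) = 1 · 1/5 = 1/5

1/5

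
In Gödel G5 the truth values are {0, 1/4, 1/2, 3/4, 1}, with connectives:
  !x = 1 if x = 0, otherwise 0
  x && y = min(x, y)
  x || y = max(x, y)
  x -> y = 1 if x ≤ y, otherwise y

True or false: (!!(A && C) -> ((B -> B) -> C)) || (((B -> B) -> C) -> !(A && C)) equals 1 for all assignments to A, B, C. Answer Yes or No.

Counterexample: take A = 1/4, B = 0, C = 1/4.
A && C = 1/4 && 1/4 = 1/4
!(A && C) = !1/4 = 0
!!(A && C) = !0 = 1
B -> B = 0 -> 0 = 1
(B -> B) -> C = 1 -> 1/4 = 1/4
!!(A && C) -> ((B -> B) -> C) = 1 -> 1/4 = 1/4
B -> B = 0 -> 0 = 1
(B -> B) -> C = 1 -> 1/4 = 1/4
A && C = 1/4 && 1/4 = 1/4
!(A && C) = !1/4 = 0
((B -> B) -> C) -> !(A && C) = 1/4 -> 0 = 0
(!!(A && C) -> ((B -> B) -> C)) || (((B -> B) -> C) -> !(A && C)) = 1/4 || 0 = 1/4
This gives 1/4 ≠ 1.

No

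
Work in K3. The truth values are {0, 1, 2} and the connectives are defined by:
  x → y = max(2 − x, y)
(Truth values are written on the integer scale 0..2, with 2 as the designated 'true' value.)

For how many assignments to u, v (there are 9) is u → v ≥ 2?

u = 0, v = 0 ↦ 2  ≥
u = 0, v = 1 ↦ 2  ≥
u = 0, v = 2 ↦ 2  ≥
u = 1, v = 0 ↦ 1  <
u = 1, v = 1 ↦ 1  <
u = 1, v = 2 ↦ 2  ≥
u = 2, v = 0 ↦ 0  <
u = 2, v = 1 ↦ 1  <
u = 2, v = 2 ↦ 2  ≥
So 5 of the 9 assignments meet the threshold.

5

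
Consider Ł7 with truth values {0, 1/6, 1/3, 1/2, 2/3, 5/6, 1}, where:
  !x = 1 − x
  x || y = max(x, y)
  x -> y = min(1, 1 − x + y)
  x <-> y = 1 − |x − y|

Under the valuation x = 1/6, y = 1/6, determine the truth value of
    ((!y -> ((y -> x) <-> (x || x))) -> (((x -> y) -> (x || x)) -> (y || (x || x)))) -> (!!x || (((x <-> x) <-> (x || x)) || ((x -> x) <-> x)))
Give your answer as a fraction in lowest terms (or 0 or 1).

!y = !1/6 = 5/6
y -> x = 1/6 -> 1/6 = 1
x || x = 1/6 || 1/6 = 1/6
(y -> x) <-> (x || x) = 1 <-> 1/6 = 1/6
!y -> ((y -> x) <-> (x || x)) = 5/6 -> 1/6 = 1/3
x -> y = 1/6 -> 1/6 = 1
x || x = 1/6 || 1/6 = 1/6
(x -> y) -> (x || x) = 1 -> 1/6 = 1/6
x || x = 1/6 || 1/6 = 1/6
y || (x || x) = 1/6 || 1/6 = 1/6
((x -> y) -> (x || x)) -> (y || (x || x)) = 1/6 -> 1/6 = 1
(!y -> ((y -> x) <-> (x || x))) -> (((x -> y) -> (x || x)) -> (y || (x || x))) = 1/3 -> 1 = 1
!x = !1/6 = 5/6
!!x = !5/6 = 1/6
x <-> x = 1/6 <-> 1/6 = 1
x || x = 1/6 || 1/6 = 1/6
(x <-> x) <-> (x || x) = 1 <-> 1/6 = 1/6
x -> x = 1/6 -> 1/6 = 1
(x -> x) <-> x = 1 <-> 1/6 = 1/6
((x <-> x) <-> (x || x)) || ((x -> x) <-> x) = 1/6 || 1/6 = 1/6
!!x || (((x <-> x) <-> (x || x)) || ((x -> x) <-> x)) = 1/6 || 1/6 = 1/6
((!y -> ((y -> x) <-> (x || x))) -> (((x -> y) -> (x || x)) -> (y || (x || x)))) -> (!!x || (((x <-> x) <-> (x || x)) || ((x -> x) <-> x))) = 1 -> 1/6 = 1/6

1/6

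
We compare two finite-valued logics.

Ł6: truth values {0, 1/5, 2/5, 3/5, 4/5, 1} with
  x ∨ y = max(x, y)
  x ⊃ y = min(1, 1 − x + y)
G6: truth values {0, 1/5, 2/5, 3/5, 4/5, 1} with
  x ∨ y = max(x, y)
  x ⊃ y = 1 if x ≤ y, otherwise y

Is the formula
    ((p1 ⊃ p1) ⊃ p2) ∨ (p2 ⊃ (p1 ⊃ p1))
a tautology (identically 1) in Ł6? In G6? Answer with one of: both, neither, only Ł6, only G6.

both

In Ł6: every assignment gives 1 — tautology.
In G6: every assignment gives 1 — tautology.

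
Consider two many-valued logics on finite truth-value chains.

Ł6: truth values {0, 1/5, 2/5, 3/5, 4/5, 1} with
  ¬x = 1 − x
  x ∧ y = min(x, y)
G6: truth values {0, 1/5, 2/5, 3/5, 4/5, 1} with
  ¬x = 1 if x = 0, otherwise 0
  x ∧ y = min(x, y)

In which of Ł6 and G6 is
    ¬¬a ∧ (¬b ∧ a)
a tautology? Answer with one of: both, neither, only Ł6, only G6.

neither

In Ł6: at a = 0, b = 0 the value is 0 — not a tautology.
In G6: at a = 0, b = 0 the value is 0 — not a tautology.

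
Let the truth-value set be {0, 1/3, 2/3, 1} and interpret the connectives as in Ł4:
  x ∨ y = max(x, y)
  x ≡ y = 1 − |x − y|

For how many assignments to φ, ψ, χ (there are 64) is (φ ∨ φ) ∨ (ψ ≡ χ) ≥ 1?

28

value 1: 28 assignments (counts)
value 2/3: 24 assignments
value 1/3: 10 assignments
value 0: 2 assignments
So 28 of the 64 assignments meet the threshold.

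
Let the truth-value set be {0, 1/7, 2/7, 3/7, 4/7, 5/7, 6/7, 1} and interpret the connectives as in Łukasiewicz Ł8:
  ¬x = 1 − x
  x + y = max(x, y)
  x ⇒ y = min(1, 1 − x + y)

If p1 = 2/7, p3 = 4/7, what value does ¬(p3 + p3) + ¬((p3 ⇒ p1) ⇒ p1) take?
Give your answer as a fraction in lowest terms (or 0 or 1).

p3 + p3 = 4/7 + 4/7 = 4/7
¬(p3 + p3) = ¬4/7 = 3/7
p3 ⇒ p1 = 4/7 ⇒ 2/7 = 5/7
(p3 ⇒ p1) ⇒ p1 = 5/7 ⇒ 2/7 = 4/7
¬((p3 ⇒ p1) ⇒ p1) = ¬4/7 = 3/7
¬(p3 + p3) + ¬((p3 ⇒ p1) ⇒ p1) = 3/7 + 3/7 = 3/7

3/7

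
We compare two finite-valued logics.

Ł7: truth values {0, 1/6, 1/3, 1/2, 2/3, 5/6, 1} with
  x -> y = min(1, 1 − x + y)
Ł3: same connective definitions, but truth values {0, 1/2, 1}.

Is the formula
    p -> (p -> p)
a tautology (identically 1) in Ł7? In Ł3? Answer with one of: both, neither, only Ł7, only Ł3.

both

In Ł7: every assignment gives 1 — tautology.
In Ł3: every assignment gives 1 — tautology.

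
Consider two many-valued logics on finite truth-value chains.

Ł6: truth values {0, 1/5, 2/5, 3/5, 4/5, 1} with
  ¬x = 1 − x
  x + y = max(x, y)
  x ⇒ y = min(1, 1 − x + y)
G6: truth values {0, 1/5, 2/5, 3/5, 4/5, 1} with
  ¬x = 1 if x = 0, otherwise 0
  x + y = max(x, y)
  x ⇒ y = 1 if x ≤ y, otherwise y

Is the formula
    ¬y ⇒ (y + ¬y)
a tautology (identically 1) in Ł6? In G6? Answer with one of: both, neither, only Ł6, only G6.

both

In Ł6: every assignment gives 1 — tautology.
In G6: every assignment gives 1 — tautology.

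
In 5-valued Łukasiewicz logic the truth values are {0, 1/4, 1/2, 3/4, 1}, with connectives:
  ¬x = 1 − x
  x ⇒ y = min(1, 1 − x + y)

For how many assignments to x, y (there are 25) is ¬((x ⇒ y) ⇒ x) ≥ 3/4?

9

value 1: 5 assignments (counts)
value 3/4: 4 assignments (counts)
value 1/2: 4 assignments
value 1/4: 3 assignments
value 0: 9 assignments
So 9 of the 25 assignments meet the threshold.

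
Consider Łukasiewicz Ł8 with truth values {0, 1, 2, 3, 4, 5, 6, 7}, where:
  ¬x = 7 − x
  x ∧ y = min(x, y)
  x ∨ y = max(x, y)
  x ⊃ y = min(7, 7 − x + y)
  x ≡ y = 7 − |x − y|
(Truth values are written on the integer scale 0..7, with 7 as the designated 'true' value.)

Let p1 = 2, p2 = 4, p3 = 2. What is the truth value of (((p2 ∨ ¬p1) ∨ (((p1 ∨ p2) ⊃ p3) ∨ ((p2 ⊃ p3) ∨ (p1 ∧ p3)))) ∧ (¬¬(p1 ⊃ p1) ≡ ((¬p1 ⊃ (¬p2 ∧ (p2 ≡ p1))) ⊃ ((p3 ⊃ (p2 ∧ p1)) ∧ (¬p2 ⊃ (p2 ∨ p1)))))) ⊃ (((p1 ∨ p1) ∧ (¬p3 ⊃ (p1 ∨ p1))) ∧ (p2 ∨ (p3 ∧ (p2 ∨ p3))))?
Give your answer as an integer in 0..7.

¬p1 = ¬2 = 5
p2 ∨ ¬p1 = 4 ∨ 5 = 5
p1 ∨ p2 = 2 ∨ 4 = 4
(p1 ∨ p2) ⊃ p3 = 4 ⊃ 2 = 5
p2 ⊃ p3 = 4 ⊃ 2 = 5
p1 ∧ p3 = 2 ∧ 2 = 2
(p2 ⊃ p3) ∨ (p1 ∧ p3) = 5 ∨ 2 = 5
((p1 ∨ p2) ⊃ p3) ∨ ((p2 ⊃ p3) ∨ (p1 ∧ p3)) = 5 ∨ 5 = 5
(p2 ∨ ¬p1) ∨ (((p1 ∨ p2) ⊃ p3) ∨ ((p2 ⊃ p3) ∨ (p1 ∧ p3))) = 5 ∨ 5 = 5
p1 ⊃ p1 = 2 ⊃ 2 = 7
¬(p1 ⊃ p1) = ¬7 = 0
¬¬(p1 ⊃ p1) = ¬0 = 7
¬p1 = ¬2 = 5
¬p2 = ¬4 = 3
p2 ≡ p1 = 4 ≡ 2 = 5
¬p2 ∧ (p2 ≡ p1) = 3 ∧ 5 = 3
¬p1 ⊃ (¬p2 ∧ (p2 ≡ p1)) = 5 ⊃ 3 = 5
p2 ∧ p1 = 4 ∧ 2 = 2
p3 ⊃ (p2 ∧ p1) = 2 ⊃ 2 = 7
¬p2 = ¬4 = 3
p2 ∨ p1 = 4 ∨ 2 = 4
¬p2 ⊃ (p2 ∨ p1) = 3 ⊃ 4 = 7
(p3 ⊃ (p2 ∧ p1)) ∧ (¬p2 ⊃ (p2 ∨ p1)) = 7 ∧ 7 = 7
(¬p1 ⊃ (¬p2 ∧ (p2 ≡ p1))) ⊃ ((p3 ⊃ (p2 ∧ p1)) ∧ (¬p2 ⊃ (p2 ∨ p1))) = 5 ⊃ 7 = 7
¬¬(p1 ⊃ p1) ≡ ((¬p1 ⊃ (¬p2 ∧ (p2 ≡ p1))) ⊃ ((p3 ⊃ (p2 ∧ p1)) ∧ (¬p2 ⊃ (p2 ∨ p1)))) = 7 ≡ 7 = 7
((p2 ∨ ¬p1) ∨ (((p1 ∨ p2) ⊃ p3) ∨ ((p2 ⊃ p3) ∨ (p1 ∧ p3)))) ∧ (¬¬(p1 ⊃ p1) ≡ ((¬p1 ⊃ (¬p2 ∧ (p2 ≡ p1))) ⊃ ((p3 ⊃ (p2 ∧ p1)) ∧ (¬p2 ⊃ (p2 ∨ p1))))) = 5 ∧ 7 = 5
p1 ∨ p1 = 2 ∨ 2 = 2
¬p3 = ¬2 = 5
p1 ∨ p1 = 2 ∨ 2 = 2
¬p3 ⊃ (p1 ∨ p1) = 5 ⊃ 2 = 4
(p1 ∨ p1) ∧ (¬p3 ⊃ (p1 ∨ p1)) = 2 ∧ 4 = 2
p2 ∨ p3 = 4 ∨ 2 = 4
p3 ∧ (p2 ∨ p3) = 2 ∧ 4 = 2
p2 ∨ (p3 ∧ (p2 ∨ p3)) = 4 ∨ 2 = 4
((p1 ∨ p1) ∧ (¬p3 ⊃ (p1 ∨ p1))) ∧ (p2 ∨ (p3 ∧ (p2 ∨ p3))) = 2 ∧ 4 = 2
(((p2 ∨ ¬p1) ∨ (((p1 ∨ p2) ⊃ p3) ∨ ((p2 ⊃ p3) ∨ (p1 ∧ p3)))) ∧ (¬¬(p1 ⊃ p1) ≡ ((¬p1 ⊃ (¬p2 ∧ (p2 ≡ p1))) ⊃ ((p3 ⊃ (p2 ∧ p1)) ∧ (¬p2 ⊃ (p2 ∨ p1)))))) ⊃ (((p1 ∨ p1) ∧ (¬p3 ⊃ (p1 ∨ p1))) ∧ (p2 ∨ (p3 ∧ (p2 ∨ p3)))) = 5 ⊃ 2 = 4

4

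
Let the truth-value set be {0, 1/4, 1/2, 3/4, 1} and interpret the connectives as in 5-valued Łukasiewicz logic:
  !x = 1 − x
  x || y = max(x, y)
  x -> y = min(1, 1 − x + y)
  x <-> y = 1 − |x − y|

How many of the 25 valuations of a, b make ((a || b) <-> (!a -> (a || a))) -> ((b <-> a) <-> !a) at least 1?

18

value 1: 18 assignments (counts)
value 3/4: 2 assignments
value 1/2: 3 assignments
value 1/4: 1 assignment
value 0: 1 assignment
So 18 of the 25 assignments meet the threshold.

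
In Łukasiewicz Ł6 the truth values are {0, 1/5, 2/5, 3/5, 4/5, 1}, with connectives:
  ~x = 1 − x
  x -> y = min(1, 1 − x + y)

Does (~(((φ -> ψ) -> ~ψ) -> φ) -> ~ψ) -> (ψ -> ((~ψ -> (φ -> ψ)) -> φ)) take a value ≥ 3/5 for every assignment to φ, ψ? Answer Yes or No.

Counterexample: take φ = 0, ψ = 3/5.
φ -> ψ = 0 -> 3/5 = 1
~ψ = ~3/5 = 2/5
(φ -> ψ) -> ~ψ = 1 -> 2/5 = 2/5
((φ -> ψ) -> ~ψ) -> φ = 2/5 -> 0 = 3/5
~(((φ -> ψ) -> ~ψ) -> φ) = ~3/5 = 2/5
~ψ = ~3/5 = 2/5
~(((φ -> ψ) -> ~ψ) -> φ) -> ~ψ = 2/5 -> 2/5 = 1
~ψ = ~3/5 = 2/5
φ -> ψ = 0 -> 3/5 = 1
~ψ -> (φ -> ψ) = 2/5 -> 1 = 1
(~ψ -> (φ -> ψ)) -> φ = 1 -> 0 = 0
ψ -> ((~ψ -> (φ -> ψ)) -> φ) = 3/5 -> 0 = 2/5
(~(((φ -> ψ) -> ~ψ) -> φ) -> ~ψ) -> (ψ -> ((~ψ -> (φ -> ψ)) -> φ)) = 1 -> 2/5 = 2/5
This gives 2/5, which is below 3/5.

No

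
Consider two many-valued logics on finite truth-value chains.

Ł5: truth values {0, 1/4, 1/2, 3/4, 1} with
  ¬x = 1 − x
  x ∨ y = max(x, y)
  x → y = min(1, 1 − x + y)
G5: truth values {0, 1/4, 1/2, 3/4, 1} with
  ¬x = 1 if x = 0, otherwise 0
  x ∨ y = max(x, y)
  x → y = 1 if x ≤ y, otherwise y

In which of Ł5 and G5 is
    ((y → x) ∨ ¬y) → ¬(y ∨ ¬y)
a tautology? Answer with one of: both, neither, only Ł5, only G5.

In Ł5: at x = 0, y = 0 the value is 0 — not a tautology.
In G5: at x = 0, y = 0 the value is 0 — not a tautology.

neither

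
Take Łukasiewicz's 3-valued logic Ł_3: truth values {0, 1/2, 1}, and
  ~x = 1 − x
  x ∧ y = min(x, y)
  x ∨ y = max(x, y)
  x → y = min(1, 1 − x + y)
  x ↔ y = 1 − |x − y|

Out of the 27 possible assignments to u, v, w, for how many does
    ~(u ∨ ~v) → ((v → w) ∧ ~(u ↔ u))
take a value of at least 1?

value 1: 15 assignments (counts)
value 1/2: 9 assignments
value 0: 3 assignments
So 15 of the 27 assignments meet the threshold.

15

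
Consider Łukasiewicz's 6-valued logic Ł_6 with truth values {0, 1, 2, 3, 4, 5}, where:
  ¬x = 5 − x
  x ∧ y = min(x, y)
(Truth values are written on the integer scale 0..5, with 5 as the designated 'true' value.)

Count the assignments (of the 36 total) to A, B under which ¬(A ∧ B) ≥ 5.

11

value 5: 11 assignments (counts)
value 4: 9 assignments
value 3: 7 assignments
value 2: 5 assignments
value 1: 3 assignments
value 0: 1 assignment
So 11 of the 36 assignments meet the threshold.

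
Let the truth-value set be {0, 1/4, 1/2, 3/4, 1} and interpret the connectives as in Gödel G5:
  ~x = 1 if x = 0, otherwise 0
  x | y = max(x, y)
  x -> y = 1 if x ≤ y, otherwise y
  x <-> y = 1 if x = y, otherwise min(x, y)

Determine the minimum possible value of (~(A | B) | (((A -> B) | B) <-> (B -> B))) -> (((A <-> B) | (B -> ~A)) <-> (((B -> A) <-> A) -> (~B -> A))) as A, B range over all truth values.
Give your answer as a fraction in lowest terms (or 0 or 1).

1/4

Take A = 1/4, B = 1/2:
A | B = 1/4 | 1/2 = 1/2
~(A | B) = ~1/2 = 0
A -> B = 1/4 -> 1/2 = 1
(A -> B) | B = 1 | 1/2 = 1
B -> B = 1/2 -> 1/2 = 1
((A -> B) | B) <-> (B -> B) = 1 <-> 1 = 1
~(A | B) | (((A -> B) | B) <-> (B -> B)) = 0 | 1 = 1
A <-> B = 1/4 <-> 1/2 = 1/4
~A = ~1/4 = 0
B -> ~A = 1/2 -> 0 = 0
(A <-> B) | (B -> ~A) = 1/4 | 0 = 1/4
B -> A = 1/2 -> 1/4 = 1/4
(B -> A) <-> A = 1/4 <-> 1/4 = 1
~B = ~1/2 = 0
~B -> A = 0 -> 1/4 = 1
((B -> A) <-> A) -> (~B -> A) = 1 -> 1 = 1
((A <-> B) | (B -> ~A)) <-> (((B -> A) <-> A) -> (~B -> A)) = 1/4 <-> 1 = 1/4
(~(A | B) | (((A -> B) | B) <-> (B -> B))) -> (((A <-> B) | (B -> ~A)) <-> (((B -> A) <-> A) -> (~B -> A))) = 1 -> 1/4 = 1/4
No assignment yields a value below 1/4, so this is the minimum.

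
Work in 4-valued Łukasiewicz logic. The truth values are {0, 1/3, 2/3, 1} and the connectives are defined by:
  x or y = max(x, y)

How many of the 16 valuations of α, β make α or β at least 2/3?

12

α = 0, β = 0 ↦ 0  <
α = 0, β = 1/3 ↦ 1/3  <
α = 0, β = 2/3 ↦ 2/3  ≥
α = 0, β = 1 ↦ 1  ≥
α = 1/3, β = 0 ↦ 1/3  <
α = 1/3, β = 1/3 ↦ 1/3  <
α = 1/3, β = 2/3 ↦ 2/3  ≥
α = 1/3, β = 1 ↦ 1  ≥
α = 2/3, β = 0 ↦ 2/3  ≥
α = 2/3, β = 1/3 ↦ 2/3  ≥
α = 2/3, β = 2/3 ↦ 2/3  ≥
α = 2/3, β = 1 ↦ 1  ≥
α = 1, β = 0 ↦ 1  ≥
α = 1, β = 1/3 ↦ 1  ≥
α = 1, β = 2/3 ↦ 1  ≥
α = 1, β = 1 ↦ 1  ≥
So 12 of the 16 assignments meet the threshold.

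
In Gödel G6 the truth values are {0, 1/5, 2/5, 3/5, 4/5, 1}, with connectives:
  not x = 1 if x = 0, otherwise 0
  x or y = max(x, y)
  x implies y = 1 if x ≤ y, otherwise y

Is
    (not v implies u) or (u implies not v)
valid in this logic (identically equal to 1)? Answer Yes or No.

Yes

At u = 3/5, v = 1, for instance:
not v = not 1 = 0
not v implies u = 0 implies 3/5 = 1
u implies not v = 3/5 implies 0 = 0
(not v implies u) or (u implies not v) = 1 or 0 = 1
and checking the remaining 35 assignments likewise gives ≥ 1 in every case.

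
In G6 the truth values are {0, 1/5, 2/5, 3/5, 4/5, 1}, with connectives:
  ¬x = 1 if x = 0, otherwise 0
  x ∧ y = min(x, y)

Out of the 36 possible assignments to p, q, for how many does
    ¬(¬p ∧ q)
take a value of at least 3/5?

value 1: 31 assignments (counts)
value 0: 5 assignments
So 31 of the 36 assignments meet the threshold.

31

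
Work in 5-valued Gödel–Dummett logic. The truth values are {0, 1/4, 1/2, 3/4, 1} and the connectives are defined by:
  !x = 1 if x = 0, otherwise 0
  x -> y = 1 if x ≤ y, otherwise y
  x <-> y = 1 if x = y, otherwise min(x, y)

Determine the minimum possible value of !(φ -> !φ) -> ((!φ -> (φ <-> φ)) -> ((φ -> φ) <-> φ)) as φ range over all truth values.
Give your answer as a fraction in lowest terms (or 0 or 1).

1/4

Take φ = 1/4:
!φ = !1/4 = 0
φ -> !φ = 1/4 -> 0 = 0
!(φ -> !φ) = !0 = 1
!φ = !1/4 = 0
φ <-> φ = 1/4 <-> 1/4 = 1
!φ -> (φ <-> φ) = 0 -> 1 = 1
φ -> φ = 1/4 -> 1/4 = 1
(φ -> φ) <-> φ = 1 <-> 1/4 = 1/4
(!φ -> (φ <-> φ)) -> ((φ -> φ) <-> φ) = 1 -> 1/4 = 1/4
!(φ -> !φ) -> ((!φ -> (φ <-> φ)) -> ((φ -> φ) <-> φ)) = 1 -> 1/4 = 1/4
No assignment yields a value below 1/4, so this is the minimum.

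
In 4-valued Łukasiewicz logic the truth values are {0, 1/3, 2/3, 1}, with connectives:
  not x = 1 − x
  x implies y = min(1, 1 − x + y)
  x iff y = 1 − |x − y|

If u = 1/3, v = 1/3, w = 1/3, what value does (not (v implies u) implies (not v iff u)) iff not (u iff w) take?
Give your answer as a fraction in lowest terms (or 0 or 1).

0

v implies u = 1/3 implies 1/3 = 1
not (v implies u) = not 1 = 0
not v = not 1/3 = 2/3
not v iff u = 2/3 iff 1/3 = 2/3
not (v implies u) implies (not v iff u) = 0 implies 2/3 = 1
u iff w = 1/3 iff 1/3 = 1
not (u iff w) = not 1 = 0
(not (v implies u) implies (not v iff u)) iff not (u iff w) = 1 iff 0 = 0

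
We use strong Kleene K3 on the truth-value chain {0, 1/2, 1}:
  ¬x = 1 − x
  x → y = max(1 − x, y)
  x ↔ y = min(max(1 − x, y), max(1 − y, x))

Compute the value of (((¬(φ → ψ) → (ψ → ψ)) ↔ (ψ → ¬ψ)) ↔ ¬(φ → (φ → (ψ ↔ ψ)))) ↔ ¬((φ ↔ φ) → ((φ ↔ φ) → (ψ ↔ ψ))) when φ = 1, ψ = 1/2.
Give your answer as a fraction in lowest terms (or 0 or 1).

φ → ψ = 1 → 1/2 = 1/2
¬(φ → ψ) = ¬1/2 = 1/2
ψ → ψ = 1/2 → 1/2 = 1/2
¬(φ → ψ) → (ψ → ψ) = 1/2 → 1/2 = 1/2
¬ψ = ¬1/2 = 1/2
ψ → ¬ψ = 1/2 → 1/2 = 1/2
(¬(φ → ψ) → (ψ → ψ)) ↔ (ψ → ¬ψ) = 1/2 ↔ 1/2 = 1/2
ψ ↔ ψ = 1/2 ↔ 1/2 = 1/2
φ → (ψ ↔ ψ) = 1 → 1/2 = 1/2
φ → (φ → (ψ ↔ ψ)) = 1 → 1/2 = 1/2
¬(φ → (φ → (ψ ↔ ψ))) = ¬1/2 = 1/2
((¬(φ → ψ) → (ψ → ψ)) ↔ (ψ → ¬ψ)) ↔ ¬(φ → (φ → (ψ ↔ ψ))) = 1/2 ↔ 1/2 = 1/2
φ ↔ φ = 1 ↔ 1 = 1
φ ↔ φ = 1 ↔ 1 = 1
ψ ↔ ψ = 1/2 ↔ 1/2 = 1/2
(φ ↔ φ) → (ψ ↔ ψ) = 1 → 1/2 = 1/2
(φ ↔ φ) → ((φ ↔ φ) → (ψ ↔ ψ)) = 1 → 1/2 = 1/2
¬((φ ↔ φ) → ((φ ↔ φ) → (ψ ↔ ψ))) = ¬1/2 = 1/2
(((¬(φ → ψ) → (ψ → ψ)) ↔ (ψ → ¬ψ)) ↔ ¬(φ → (φ → (ψ ↔ ψ)))) ↔ ¬((φ ↔ φ) → ((φ ↔ φ) → (ψ ↔ ψ))) = 1/2 ↔ 1/2 = 1/2

1/2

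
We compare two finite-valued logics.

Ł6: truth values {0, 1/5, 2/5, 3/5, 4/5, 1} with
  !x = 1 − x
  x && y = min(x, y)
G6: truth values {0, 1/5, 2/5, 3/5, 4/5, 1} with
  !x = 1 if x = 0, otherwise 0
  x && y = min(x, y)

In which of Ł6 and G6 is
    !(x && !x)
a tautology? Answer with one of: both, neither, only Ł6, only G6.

only G6

In Ł6: at x = 1/5 the value is 4/5 — not a tautology.
In G6: every assignment gives 1 — tautology.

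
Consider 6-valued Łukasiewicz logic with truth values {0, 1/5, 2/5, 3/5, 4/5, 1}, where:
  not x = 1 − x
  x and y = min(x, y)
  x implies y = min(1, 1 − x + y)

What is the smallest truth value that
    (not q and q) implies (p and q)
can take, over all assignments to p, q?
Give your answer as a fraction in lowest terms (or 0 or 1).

Take p = 0, q = 2/5:
not q = not 2/5 = 3/5
not q and q = 3/5 and 2/5 = 2/5
p and q = 0 and 2/5 = 0
(not q and q) implies (p and q) = 2/5 implies 0 = 3/5
No assignment yields a value below 3/5, so this is the minimum.

3/5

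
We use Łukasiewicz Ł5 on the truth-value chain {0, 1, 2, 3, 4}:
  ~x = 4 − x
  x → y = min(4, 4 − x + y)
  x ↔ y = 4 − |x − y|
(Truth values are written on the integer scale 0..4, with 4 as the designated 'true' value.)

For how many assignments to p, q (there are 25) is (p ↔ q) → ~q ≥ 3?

18

value 4: 13 assignments (counts)
value 3: 5 assignments (counts)
value 2: 4 assignments
value 1: 2 assignments
value 0: 1 assignment
So 18 of the 25 assignments meet the threshold.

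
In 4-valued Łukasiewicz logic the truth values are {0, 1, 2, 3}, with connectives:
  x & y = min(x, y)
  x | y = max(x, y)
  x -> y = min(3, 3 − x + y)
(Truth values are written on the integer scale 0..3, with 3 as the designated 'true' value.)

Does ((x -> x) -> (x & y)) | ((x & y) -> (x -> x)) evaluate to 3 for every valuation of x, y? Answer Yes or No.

Yes

x = 0, y = 0 ↦ 3
x = 0, y = 1 ↦ 3
x = 0, y = 2 ↦ 3
x = 0, y = 3 ↦ 3
x = 1, y = 0 ↦ 3
x = 1, y = 1 ↦ 3
x = 1, y = 2 ↦ 3
x = 1, y = 3 ↦ 3
x = 2, y = 0 ↦ 3
x = 2, y = 1 ↦ 3
x = 2, y = 2 ↦ 3
x = 2, y = 3 ↦ 3
x = 3, y = 0 ↦ 3
x = 3, y = 1 ↦ 3
x = 3, y = 2 ↦ 3
x = 3, y = 3 ↦ 3
Every assignment gives a value ≥ 3.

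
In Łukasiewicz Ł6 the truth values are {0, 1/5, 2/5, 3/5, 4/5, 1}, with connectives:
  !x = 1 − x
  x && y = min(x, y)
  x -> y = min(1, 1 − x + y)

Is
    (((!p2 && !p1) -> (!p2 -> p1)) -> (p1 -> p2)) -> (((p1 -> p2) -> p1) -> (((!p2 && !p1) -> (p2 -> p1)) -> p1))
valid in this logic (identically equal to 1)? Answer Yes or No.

Counterexample: take p1 = 1/5, p2 = 0.
!p2 = !0 = 1
!p1 = !1/5 = 4/5
!p2 && !p1 = 1 && 4/5 = 4/5
!p2 = !0 = 1
!p2 -> p1 = 1 -> 1/5 = 1/5
(!p2 && !p1) -> (!p2 -> p1) = 4/5 -> 1/5 = 2/5
p1 -> p2 = 1/5 -> 0 = 4/5
((!p2 && !p1) -> (!p2 -> p1)) -> (p1 -> p2) = 2/5 -> 4/5 = 1
p1 -> p2 = 1/5 -> 0 = 4/5
(p1 -> p2) -> p1 = 4/5 -> 1/5 = 2/5
!p2 = !0 = 1
!p1 = !1/5 = 4/5
!p2 && !p1 = 1 && 4/5 = 4/5
p2 -> p1 = 0 -> 1/5 = 1
(!p2 && !p1) -> (p2 -> p1) = 4/5 -> 1 = 1
((!p2 && !p1) -> (p2 -> p1)) -> p1 = 1 -> 1/5 = 1/5
((p1 -> p2) -> p1) -> (((!p2 && !p1) -> (p2 -> p1)) -> p1) = 2/5 -> 1/5 = 4/5
(((!p2 && !p1) -> (!p2 -> p1)) -> (p1 -> p2)) -> (((p1 -> p2) -> p1) -> (((!p2 && !p1) -> (p2 -> p1)) -> p1)) = 1 -> 4/5 = 4/5
This gives 4/5 ≠ 1.

No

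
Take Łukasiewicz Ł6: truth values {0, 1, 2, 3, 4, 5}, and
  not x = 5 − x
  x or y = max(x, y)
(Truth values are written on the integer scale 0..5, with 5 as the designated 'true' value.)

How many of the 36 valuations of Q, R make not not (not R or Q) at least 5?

value 5: 11 assignments (counts)
value 4: 9 assignments
value 3: 7 assignments
value 2: 5 assignments
value 1: 3 assignments
value 0: 1 assignment
So 11 of the 36 assignments meet the threshold.

11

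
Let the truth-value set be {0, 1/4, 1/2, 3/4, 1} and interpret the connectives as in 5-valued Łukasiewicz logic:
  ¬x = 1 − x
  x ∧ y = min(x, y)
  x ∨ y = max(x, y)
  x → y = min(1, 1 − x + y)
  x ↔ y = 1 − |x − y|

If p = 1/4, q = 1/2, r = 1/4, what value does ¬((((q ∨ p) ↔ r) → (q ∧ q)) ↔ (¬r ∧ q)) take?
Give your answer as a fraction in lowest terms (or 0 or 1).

q ∨ p = 1/2 ∨ 1/4 = 1/2
(q ∨ p) ↔ r = 1/2 ↔ 1/4 = 3/4
q ∧ q = 1/2 ∧ 1/2 = 1/2
((q ∨ p) ↔ r) → (q ∧ q) = 3/4 → 1/2 = 3/4
¬r = ¬1/4 = 3/4
¬r ∧ q = 3/4 ∧ 1/2 = 1/2
(((q ∨ p) ↔ r) → (q ∧ q)) ↔ (¬r ∧ q) = 3/4 ↔ 1/2 = 3/4
¬((((q ∨ p) ↔ r) → (q ∧ q)) ↔ (¬r ∧ q)) = ¬3/4 = 1/4

1/4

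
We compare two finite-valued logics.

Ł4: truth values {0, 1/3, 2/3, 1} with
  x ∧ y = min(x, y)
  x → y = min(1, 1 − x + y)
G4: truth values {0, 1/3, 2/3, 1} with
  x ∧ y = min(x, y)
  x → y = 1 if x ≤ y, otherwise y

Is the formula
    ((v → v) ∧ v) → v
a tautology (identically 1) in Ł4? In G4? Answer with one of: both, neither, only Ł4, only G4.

In Ł4: every assignment gives 1 — tautology.
In G4: every assignment gives 1 — tautology.

both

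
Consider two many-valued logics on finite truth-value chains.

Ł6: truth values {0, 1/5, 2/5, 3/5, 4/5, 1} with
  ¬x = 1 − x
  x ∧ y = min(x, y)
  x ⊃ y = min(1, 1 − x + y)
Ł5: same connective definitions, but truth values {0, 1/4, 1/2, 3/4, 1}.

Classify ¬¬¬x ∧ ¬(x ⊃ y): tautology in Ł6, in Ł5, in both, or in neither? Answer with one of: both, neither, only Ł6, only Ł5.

neither

In Ł6: at x = 0, y = 0 the value is 0 — not a tautology.
In Ł5: at x = 0, y = 0 the value is 0 — not a tautology.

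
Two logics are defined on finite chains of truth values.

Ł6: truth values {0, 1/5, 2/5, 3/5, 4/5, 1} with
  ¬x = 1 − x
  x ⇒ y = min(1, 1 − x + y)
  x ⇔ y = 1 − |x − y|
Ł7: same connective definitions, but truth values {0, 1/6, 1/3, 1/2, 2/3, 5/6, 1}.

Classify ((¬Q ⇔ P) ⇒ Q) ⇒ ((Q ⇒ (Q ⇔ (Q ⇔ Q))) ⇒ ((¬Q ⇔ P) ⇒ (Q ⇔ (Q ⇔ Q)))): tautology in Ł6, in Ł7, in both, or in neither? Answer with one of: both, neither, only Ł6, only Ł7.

both

In Ł6: every assignment gives 1 — tautology.
In Ł7: every assignment gives 1 — tautology.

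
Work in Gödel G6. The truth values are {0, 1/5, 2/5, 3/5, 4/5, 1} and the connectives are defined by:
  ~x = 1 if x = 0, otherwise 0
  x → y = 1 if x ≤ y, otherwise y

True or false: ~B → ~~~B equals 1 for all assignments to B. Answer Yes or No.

B = 0 ↦ 1
B = 1/5 ↦ 1
B = 2/5 ↦ 1
B = 3/5 ↦ 1
B = 4/5 ↦ 1
B = 1 ↦ 1
Every assignment gives a value ≥ 1.

Yes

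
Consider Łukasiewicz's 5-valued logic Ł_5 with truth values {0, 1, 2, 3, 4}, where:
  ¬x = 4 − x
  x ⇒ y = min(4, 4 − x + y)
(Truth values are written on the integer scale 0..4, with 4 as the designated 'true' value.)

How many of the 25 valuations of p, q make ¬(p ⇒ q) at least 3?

value 4: 1 assignment (counts)
value 3: 2 assignments (counts)
value 2: 3 assignments
value 1: 4 assignments
value 0: 15 assignments
So 3 of the 25 assignments meet the threshold.

3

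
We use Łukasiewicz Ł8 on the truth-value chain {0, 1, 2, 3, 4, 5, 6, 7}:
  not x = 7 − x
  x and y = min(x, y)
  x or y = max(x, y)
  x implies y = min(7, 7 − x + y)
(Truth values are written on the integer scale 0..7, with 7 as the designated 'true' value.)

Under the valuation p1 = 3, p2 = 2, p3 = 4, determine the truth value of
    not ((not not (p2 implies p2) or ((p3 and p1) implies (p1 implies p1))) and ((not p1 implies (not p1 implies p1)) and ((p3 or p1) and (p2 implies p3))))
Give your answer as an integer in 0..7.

p2 implies p2 = 2 implies 2 = 7
not (p2 implies p2) = not 7 = 0
not not (p2 implies p2) = not 0 = 7
p3 and p1 = 4 and 3 = 3
p1 implies p1 = 3 implies 3 = 7
(p3 and p1) implies (p1 implies p1) = 3 implies 7 = 7
not not (p2 implies p2) or ((p3 and p1) implies (p1 implies p1)) = 7 or 7 = 7
not p1 = not 3 = 4
not p1 = not 3 = 4
not p1 implies p1 = 4 implies 3 = 6
not p1 implies (not p1 implies p1) = 4 implies 6 = 7
p3 or p1 = 4 or 3 = 4
p2 implies p3 = 2 implies 4 = 7
(p3 or p1) and (p2 implies p3) = 4 and 7 = 4
(not p1 implies (not p1 implies p1)) and ((p3 or p1) and (p2 implies p3)) = 7 and 4 = 4
(not not (p2 implies p2) or ((p3 and p1) implies (p1 implies p1))) and ((not p1 implies (not p1 implies p1)) and ((p3 or p1) and (p2 implies p3))) = 7 and 4 = 4
not ((not not (p2 implies p2) or ((p3 and p1) implies (p1 implies p1))) and ((not p1 implies (not p1 implies p1)) and ((p3 or p1) and (p2 implies p3)))) = not 4 = 3

3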